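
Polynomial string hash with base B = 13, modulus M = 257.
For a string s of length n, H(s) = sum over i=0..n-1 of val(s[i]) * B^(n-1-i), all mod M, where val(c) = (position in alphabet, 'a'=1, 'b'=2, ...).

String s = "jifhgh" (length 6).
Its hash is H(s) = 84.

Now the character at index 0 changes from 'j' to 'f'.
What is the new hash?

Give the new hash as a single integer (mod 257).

Answer: 115

Derivation:
val('j') = 10, val('f') = 6
Position k = 0, exponent = n-1-k = 5
B^5 mod M = 13^5 mod 257 = 185
Delta = (6 - 10) * 185 mod 257 = 31
New hash = (84 + 31) mod 257 = 115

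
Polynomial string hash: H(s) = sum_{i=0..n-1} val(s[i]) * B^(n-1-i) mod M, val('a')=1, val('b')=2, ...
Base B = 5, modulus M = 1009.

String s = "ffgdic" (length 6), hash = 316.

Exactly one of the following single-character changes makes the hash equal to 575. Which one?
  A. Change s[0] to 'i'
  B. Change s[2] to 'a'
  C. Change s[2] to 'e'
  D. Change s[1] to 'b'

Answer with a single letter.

Answer: B

Derivation:
Option A: s[0]='f'->'i', delta=(9-6)*5^5 mod 1009 = 294, hash=316+294 mod 1009 = 610
Option B: s[2]='g'->'a', delta=(1-7)*5^3 mod 1009 = 259, hash=316+259 mod 1009 = 575 <-- target
Option C: s[2]='g'->'e', delta=(5-7)*5^3 mod 1009 = 759, hash=316+759 mod 1009 = 66
Option D: s[1]='f'->'b', delta=(2-6)*5^4 mod 1009 = 527, hash=316+527 mod 1009 = 843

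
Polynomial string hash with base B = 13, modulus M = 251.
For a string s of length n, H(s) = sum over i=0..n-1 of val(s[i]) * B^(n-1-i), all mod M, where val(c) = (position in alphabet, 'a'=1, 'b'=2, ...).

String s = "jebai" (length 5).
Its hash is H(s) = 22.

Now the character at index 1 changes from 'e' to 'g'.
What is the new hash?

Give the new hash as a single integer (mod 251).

val('e') = 5, val('g') = 7
Position k = 1, exponent = n-1-k = 3
B^3 mod M = 13^3 mod 251 = 189
Delta = (7 - 5) * 189 mod 251 = 127
New hash = (22 + 127) mod 251 = 149

Answer: 149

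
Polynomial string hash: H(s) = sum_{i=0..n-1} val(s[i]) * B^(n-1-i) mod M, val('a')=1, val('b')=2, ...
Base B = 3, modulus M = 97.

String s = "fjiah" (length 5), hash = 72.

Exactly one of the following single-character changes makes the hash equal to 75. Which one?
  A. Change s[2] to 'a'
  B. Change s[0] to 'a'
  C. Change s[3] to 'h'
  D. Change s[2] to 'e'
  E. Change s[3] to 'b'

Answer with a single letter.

Answer: E

Derivation:
Option A: s[2]='i'->'a', delta=(1-9)*3^2 mod 97 = 25, hash=72+25 mod 97 = 0
Option B: s[0]='f'->'a', delta=(1-6)*3^4 mod 97 = 80, hash=72+80 mod 97 = 55
Option C: s[3]='a'->'h', delta=(8-1)*3^1 mod 97 = 21, hash=72+21 mod 97 = 93
Option D: s[2]='i'->'e', delta=(5-9)*3^2 mod 97 = 61, hash=72+61 mod 97 = 36
Option E: s[3]='a'->'b', delta=(2-1)*3^1 mod 97 = 3, hash=72+3 mod 97 = 75 <-- target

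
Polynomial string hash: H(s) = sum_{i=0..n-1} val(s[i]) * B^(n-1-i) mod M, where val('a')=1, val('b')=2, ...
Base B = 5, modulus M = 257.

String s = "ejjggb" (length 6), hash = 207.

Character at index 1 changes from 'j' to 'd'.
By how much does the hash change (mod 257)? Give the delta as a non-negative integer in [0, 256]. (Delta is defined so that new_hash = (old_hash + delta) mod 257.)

Delta formula: (val(new) - val(old)) * B^(n-1-k) mod M
  val('d') - val('j') = 4 - 10 = -6
  B^(n-1-k) = 5^4 mod 257 = 111
  Delta = -6 * 111 mod 257 = 105

Answer: 105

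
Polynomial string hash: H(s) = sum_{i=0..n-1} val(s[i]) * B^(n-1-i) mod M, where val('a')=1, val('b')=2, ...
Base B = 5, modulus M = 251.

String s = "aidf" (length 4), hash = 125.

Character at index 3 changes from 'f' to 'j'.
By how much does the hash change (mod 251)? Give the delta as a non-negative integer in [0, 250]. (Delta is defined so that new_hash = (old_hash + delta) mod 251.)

Answer: 4

Derivation:
Delta formula: (val(new) - val(old)) * B^(n-1-k) mod M
  val('j') - val('f') = 10 - 6 = 4
  B^(n-1-k) = 5^0 mod 251 = 1
  Delta = 4 * 1 mod 251 = 4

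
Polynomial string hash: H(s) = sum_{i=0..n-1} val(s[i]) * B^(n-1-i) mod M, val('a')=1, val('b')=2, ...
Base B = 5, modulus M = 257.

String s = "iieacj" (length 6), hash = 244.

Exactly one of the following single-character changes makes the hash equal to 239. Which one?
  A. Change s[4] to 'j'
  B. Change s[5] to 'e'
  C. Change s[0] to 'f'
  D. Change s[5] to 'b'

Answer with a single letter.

Option A: s[4]='c'->'j', delta=(10-3)*5^1 mod 257 = 35, hash=244+35 mod 257 = 22
Option B: s[5]='j'->'e', delta=(5-10)*5^0 mod 257 = 252, hash=244+252 mod 257 = 239 <-- target
Option C: s[0]='i'->'f', delta=(6-9)*5^5 mod 257 = 134, hash=244+134 mod 257 = 121
Option D: s[5]='j'->'b', delta=(2-10)*5^0 mod 257 = 249, hash=244+249 mod 257 = 236

Answer: B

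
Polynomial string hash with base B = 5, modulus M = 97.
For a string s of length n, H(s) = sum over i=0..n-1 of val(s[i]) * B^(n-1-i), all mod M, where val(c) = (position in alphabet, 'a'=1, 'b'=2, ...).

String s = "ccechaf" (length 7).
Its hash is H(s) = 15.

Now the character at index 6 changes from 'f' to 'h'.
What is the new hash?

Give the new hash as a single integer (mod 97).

val('f') = 6, val('h') = 8
Position k = 6, exponent = n-1-k = 0
B^0 mod M = 5^0 mod 97 = 1
Delta = (8 - 6) * 1 mod 97 = 2
New hash = (15 + 2) mod 97 = 17

Answer: 17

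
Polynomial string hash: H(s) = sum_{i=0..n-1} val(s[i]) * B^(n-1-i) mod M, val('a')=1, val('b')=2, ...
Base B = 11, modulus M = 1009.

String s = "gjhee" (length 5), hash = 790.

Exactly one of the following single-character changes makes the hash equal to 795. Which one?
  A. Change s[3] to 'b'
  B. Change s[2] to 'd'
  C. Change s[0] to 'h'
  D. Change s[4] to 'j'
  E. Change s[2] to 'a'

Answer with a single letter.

Option A: s[3]='e'->'b', delta=(2-5)*11^1 mod 1009 = 976, hash=790+976 mod 1009 = 757
Option B: s[2]='h'->'d', delta=(4-8)*11^2 mod 1009 = 525, hash=790+525 mod 1009 = 306
Option C: s[0]='g'->'h', delta=(8-7)*11^4 mod 1009 = 515, hash=790+515 mod 1009 = 296
Option D: s[4]='e'->'j', delta=(10-5)*11^0 mod 1009 = 5, hash=790+5 mod 1009 = 795 <-- target
Option E: s[2]='h'->'a', delta=(1-8)*11^2 mod 1009 = 162, hash=790+162 mod 1009 = 952

Answer: D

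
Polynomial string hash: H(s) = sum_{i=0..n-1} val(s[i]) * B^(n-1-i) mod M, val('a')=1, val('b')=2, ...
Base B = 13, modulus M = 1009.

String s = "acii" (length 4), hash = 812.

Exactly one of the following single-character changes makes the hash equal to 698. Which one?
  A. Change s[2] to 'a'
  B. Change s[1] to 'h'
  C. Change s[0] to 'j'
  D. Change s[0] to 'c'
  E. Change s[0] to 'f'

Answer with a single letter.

Option A: s[2]='i'->'a', delta=(1-9)*13^1 mod 1009 = 905, hash=812+905 mod 1009 = 708
Option B: s[1]='c'->'h', delta=(8-3)*13^2 mod 1009 = 845, hash=812+845 mod 1009 = 648
Option C: s[0]='a'->'j', delta=(10-1)*13^3 mod 1009 = 602, hash=812+602 mod 1009 = 405
Option D: s[0]='a'->'c', delta=(3-1)*13^3 mod 1009 = 358, hash=812+358 mod 1009 = 161
Option E: s[0]='a'->'f', delta=(6-1)*13^3 mod 1009 = 895, hash=812+895 mod 1009 = 698 <-- target

Answer: E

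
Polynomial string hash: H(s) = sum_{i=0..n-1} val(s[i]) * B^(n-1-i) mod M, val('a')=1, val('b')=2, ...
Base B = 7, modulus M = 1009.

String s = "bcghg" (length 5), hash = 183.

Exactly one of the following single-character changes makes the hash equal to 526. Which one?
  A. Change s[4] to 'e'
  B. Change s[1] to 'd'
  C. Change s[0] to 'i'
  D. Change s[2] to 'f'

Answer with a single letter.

Answer: B

Derivation:
Option A: s[4]='g'->'e', delta=(5-7)*7^0 mod 1009 = 1007, hash=183+1007 mod 1009 = 181
Option B: s[1]='c'->'d', delta=(4-3)*7^3 mod 1009 = 343, hash=183+343 mod 1009 = 526 <-- target
Option C: s[0]='b'->'i', delta=(9-2)*7^4 mod 1009 = 663, hash=183+663 mod 1009 = 846
Option D: s[2]='g'->'f', delta=(6-7)*7^2 mod 1009 = 960, hash=183+960 mod 1009 = 134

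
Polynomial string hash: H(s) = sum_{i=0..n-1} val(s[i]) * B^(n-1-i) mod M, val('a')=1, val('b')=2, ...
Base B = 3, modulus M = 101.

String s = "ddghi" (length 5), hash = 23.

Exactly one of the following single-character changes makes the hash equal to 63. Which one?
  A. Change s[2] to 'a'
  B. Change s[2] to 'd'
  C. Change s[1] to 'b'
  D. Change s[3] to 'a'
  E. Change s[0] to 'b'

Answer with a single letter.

Option A: s[2]='g'->'a', delta=(1-7)*3^2 mod 101 = 47, hash=23+47 mod 101 = 70
Option B: s[2]='g'->'d', delta=(4-7)*3^2 mod 101 = 74, hash=23+74 mod 101 = 97
Option C: s[1]='d'->'b', delta=(2-4)*3^3 mod 101 = 47, hash=23+47 mod 101 = 70
Option D: s[3]='h'->'a', delta=(1-8)*3^1 mod 101 = 80, hash=23+80 mod 101 = 2
Option E: s[0]='d'->'b', delta=(2-4)*3^4 mod 101 = 40, hash=23+40 mod 101 = 63 <-- target

Answer: E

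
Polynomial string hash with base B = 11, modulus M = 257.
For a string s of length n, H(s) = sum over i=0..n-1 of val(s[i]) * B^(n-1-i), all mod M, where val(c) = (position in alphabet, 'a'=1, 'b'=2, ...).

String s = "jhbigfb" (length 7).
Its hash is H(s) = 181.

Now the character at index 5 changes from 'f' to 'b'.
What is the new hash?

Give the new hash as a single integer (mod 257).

val('f') = 6, val('b') = 2
Position k = 5, exponent = n-1-k = 1
B^1 mod M = 11^1 mod 257 = 11
Delta = (2 - 6) * 11 mod 257 = 213
New hash = (181 + 213) mod 257 = 137

Answer: 137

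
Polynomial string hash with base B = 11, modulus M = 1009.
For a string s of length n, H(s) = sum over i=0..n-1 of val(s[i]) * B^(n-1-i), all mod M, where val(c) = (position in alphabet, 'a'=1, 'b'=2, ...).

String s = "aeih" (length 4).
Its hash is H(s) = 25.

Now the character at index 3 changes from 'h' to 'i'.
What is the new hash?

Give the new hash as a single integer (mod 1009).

val('h') = 8, val('i') = 9
Position k = 3, exponent = n-1-k = 0
B^0 mod M = 11^0 mod 1009 = 1
Delta = (9 - 8) * 1 mod 1009 = 1
New hash = (25 + 1) mod 1009 = 26

Answer: 26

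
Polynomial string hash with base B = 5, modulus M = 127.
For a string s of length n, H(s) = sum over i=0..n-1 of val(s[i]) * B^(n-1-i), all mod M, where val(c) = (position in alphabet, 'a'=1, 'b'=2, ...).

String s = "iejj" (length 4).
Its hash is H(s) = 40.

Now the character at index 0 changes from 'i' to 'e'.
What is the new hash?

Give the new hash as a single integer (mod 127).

val('i') = 9, val('e') = 5
Position k = 0, exponent = n-1-k = 3
B^3 mod M = 5^3 mod 127 = 125
Delta = (5 - 9) * 125 mod 127 = 8
New hash = (40 + 8) mod 127 = 48

Answer: 48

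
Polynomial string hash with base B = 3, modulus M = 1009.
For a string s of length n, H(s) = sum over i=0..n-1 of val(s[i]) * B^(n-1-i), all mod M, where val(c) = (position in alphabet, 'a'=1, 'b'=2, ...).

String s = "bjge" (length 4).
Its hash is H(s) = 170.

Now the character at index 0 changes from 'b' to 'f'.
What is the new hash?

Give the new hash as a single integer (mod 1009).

Answer: 278

Derivation:
val('b') = 2, val('f') = 6
Position k = 0, exponent = n-1-k = 3
B^3 mod M = 3^3 mod 1009 = 27
Delta = (6 - 2) * 27 mod 1009 = 108
New hash = (170 + 108) mod 1009 = 278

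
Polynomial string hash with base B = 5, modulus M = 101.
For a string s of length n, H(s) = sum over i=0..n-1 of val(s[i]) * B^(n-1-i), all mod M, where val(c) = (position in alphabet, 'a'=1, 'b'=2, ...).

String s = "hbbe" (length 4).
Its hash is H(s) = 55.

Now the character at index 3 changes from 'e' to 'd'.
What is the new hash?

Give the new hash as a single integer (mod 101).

val('e') = 5, val('d') = 4
Position k = 3, exponent = n-1-k = 0
B^0 mod M = 5^0 mod 101 = 1
Delta = (4 - 5) * 1 mod 101 = 100
New hash = (55 + 100) mod 101 = 54

Answer: 54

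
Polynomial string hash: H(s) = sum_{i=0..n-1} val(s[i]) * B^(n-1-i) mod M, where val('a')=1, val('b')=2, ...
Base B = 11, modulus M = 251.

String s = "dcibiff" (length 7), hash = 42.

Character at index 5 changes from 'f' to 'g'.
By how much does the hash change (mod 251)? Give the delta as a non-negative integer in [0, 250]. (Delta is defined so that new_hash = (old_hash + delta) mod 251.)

Delta formula: (val(new) - val(old)) * B^(n-1-k) mod M
  val('g') - val('f') = 7 - 6 = 1
  B^(n-1-k) = 11^1 mod 251 = 11
  Delta = 1 * 11 mod 251 = 11

Answer: 11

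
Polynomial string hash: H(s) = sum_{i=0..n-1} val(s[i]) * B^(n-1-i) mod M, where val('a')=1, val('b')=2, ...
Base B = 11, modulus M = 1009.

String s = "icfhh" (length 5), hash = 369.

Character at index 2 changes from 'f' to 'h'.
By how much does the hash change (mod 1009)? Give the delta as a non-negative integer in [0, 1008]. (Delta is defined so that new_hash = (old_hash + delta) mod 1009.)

Delta formula: (val(new) - val(old)) * B^(n-1-k) mod M
  val('h') - val('f') = 8 - 6 = 2
  B^(n-1-k) = 11^2 mod 1009 = 121
  Delta = 2 * 121 mod 1009 = 242

Answer: 242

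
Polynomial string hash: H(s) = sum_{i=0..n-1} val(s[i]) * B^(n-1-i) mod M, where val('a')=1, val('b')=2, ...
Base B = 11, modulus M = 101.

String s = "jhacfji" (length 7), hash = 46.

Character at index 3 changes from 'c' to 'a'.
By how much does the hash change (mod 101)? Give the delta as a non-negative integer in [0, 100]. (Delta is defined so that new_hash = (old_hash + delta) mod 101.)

Answer: 65

Derivation:
Delta formula: (val(new) - val(old)) * B^(n-1-k) mod M
  val('a') - val('c') = 1 - 3 = -2
  B^(n-1-k) = 11^3 mod 101 = 18
  Delta = -2 * 18 mod 101 = 65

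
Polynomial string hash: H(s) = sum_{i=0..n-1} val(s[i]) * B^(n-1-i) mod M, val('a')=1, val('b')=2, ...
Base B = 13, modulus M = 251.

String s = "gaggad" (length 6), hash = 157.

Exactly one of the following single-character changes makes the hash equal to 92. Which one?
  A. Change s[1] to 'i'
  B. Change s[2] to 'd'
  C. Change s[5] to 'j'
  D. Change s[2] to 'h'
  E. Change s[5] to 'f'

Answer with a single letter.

Option A: s[1]='a'->'i', delta=(9-1)*13^4 mod 251 = 78, hash=157+78 mod 251 = 235
Option B: s[2]='g'->'d', delta=(4-7)*13^3 mod 251 = 186, hash=157+186 mod 251 = 92 <-- target
Option C: s[5]='d'->'j', delta=(10-4)*13^0 mod 251 = 6, hash=157+6 mod 251 = 163
Option D: s[2]='g'->'h', delta=(8-7)*13^3 mod 251 = 189, hash=157+189 mod 251 = 95
Option E: s[5]='d'->'f', delta=(6-4)*13^0 mod 251 = 2, hash=157+2 mod 251 = 159

Answer: B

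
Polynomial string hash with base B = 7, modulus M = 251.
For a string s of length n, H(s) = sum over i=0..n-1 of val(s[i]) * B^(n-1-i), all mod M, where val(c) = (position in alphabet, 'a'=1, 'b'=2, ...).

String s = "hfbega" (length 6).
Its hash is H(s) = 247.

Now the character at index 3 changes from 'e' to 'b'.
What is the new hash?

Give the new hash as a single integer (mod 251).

val('e') = 5, val('b') = 2
Position k = 3, exponent = n-1-k = 2
B^2 mod M = 7^2 mod 251 = 49
Delta = (2 - 5) * 49 mod 251 = 104
New hash = (247 + 104) mod 251 = 100

Answer: 100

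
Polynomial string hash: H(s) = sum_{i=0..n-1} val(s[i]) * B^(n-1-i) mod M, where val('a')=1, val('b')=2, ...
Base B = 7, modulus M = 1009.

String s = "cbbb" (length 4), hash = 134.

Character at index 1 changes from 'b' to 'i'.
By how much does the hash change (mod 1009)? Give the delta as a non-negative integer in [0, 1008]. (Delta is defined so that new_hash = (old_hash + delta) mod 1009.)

Answer: 343

Derivation:
Delta formula: (val(new) - val(old)) * B^(n-1-k) mod M
  val('i') - val('b') = 9 - 2 = 7
  B^(n-1-k) = 7^2 mod 1009 = 49
  Delta = 7 * 49 mod 1009 = 343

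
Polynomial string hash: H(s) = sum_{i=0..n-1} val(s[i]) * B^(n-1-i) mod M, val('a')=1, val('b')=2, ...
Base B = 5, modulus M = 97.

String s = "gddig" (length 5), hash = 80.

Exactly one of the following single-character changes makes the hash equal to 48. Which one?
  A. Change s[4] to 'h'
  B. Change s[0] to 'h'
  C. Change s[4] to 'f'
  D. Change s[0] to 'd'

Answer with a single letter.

Option A: s[4]='g'->'h', delta=(8-7)*5^0 mod 97 = 1, hash=80+1 mod 97 = 81
Option B: s[0]='g'->'h', delta=(8-7)*5^4 mod 97 = 43, hash=80+43 mod 97 = 26
Option C: s[4]='g'->'f', delta=(6-7)*5^0 mod 97 = 96, hash=80+96 mod 97 = 79
Option D: s[0]='g'->'d', delta=(4-7)*5^4 mod 97 = 65, hash=80+65 mod 97 = 48 <-- target

Answer: D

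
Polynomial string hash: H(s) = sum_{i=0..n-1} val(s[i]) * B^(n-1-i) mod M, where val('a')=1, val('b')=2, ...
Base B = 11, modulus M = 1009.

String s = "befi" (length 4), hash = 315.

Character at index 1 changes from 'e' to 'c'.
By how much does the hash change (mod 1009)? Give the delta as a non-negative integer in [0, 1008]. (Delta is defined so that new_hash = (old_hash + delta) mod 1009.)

Answer: 767

Derivation:
Delta formula: (val(new) - val(old)) * B^(n-1-k) mod M
  val('c') - val('e') = 3 - 5 = -2
  B^(n-1-k) = 11^2 mod 1009 = 121
  Delta = -2 * 121 mod 1009 = 767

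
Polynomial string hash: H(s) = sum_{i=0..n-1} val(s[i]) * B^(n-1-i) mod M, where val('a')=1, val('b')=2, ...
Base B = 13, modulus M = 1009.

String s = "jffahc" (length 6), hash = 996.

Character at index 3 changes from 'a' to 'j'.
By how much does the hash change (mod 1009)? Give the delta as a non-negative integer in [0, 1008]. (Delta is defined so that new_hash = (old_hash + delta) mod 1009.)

Delta formula: (val(new) - val(old)) * B^(n-1-k) mod M
  val('j') - val('a') = 10 - 1 = 9
  B^(n-1-k) = 13^2 mod 1009 = 169
  Delta = 9 * 169 mod 1009 = 512

Answer: 512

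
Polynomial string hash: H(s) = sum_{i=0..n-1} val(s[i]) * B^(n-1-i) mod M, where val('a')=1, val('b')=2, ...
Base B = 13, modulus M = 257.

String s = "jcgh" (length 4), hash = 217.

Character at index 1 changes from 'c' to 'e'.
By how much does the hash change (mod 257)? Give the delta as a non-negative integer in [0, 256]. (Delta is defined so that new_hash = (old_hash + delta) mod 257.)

Delta formula: (val(new) - val(old)) * B^(n-1-k) mod M
  val('e') - val('c') = 5 - 3 = 2
  B^(n-1-k) = 13^2 mod 257 = 169
  Delta = 2 * 169 mod 257 = 81

Answer: 81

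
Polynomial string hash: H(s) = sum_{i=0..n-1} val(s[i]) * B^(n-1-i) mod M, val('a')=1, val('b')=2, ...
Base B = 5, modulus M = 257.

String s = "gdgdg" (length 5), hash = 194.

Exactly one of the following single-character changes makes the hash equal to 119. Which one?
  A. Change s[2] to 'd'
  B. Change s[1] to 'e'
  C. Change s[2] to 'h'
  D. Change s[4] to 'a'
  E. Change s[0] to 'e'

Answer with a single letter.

Option A: s[2]='g'->'d', delta=(4-7)*5^2 mod 257 = 182, hash=194+182 mod 257 = 119 <-- target
Option B: s[1]='d'->'e', delta=(5-4)*5^3 mod 257 = 125, hash=194+125 mod 257 = 62
Option C: s[2]='g'->'h', delta=(8-7)*5^2 mod 257 = 25, hash=194+25 mod 257 = 219
Option D: s[4]='g'->'a', delta=(1-7)*5^0 mod 257 = 251, hash=194+251 mod 257 = 188
Option E: s[0]='g'->'e', delta=(5-7)*5^4 mod 257 = 35, hash=194+35 mod 257 = 229

Answer: A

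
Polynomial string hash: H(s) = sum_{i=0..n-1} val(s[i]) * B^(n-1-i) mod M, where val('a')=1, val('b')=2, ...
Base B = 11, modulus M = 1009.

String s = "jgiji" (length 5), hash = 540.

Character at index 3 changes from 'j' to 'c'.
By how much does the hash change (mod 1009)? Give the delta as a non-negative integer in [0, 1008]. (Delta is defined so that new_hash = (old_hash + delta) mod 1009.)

Answer: 932

Derivation:
Delta formula: (val(new) - val(old)) * B^(n-1-k) mod M
  val('c') - val('j') = 3 - 10 = -7
  B^(n-1-k) = 11^1 mod 1009 = 11
  Delta = -7 * 11 mod 1009 = 932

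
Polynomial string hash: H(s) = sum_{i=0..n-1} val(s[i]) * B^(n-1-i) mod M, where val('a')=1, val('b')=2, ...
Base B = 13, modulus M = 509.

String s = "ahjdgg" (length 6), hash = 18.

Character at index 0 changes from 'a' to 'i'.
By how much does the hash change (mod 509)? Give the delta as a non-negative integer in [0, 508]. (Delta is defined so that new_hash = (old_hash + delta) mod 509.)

Delta formula: (val(new) - val(old)) * B^(n-1-k) mod M
  val('i') - val('a') = 9 - 1 = 8
  B^(n-1-k) = 13^5 mod 509 = 232
  Delta = 8 * 232 mod 509 = 329

Answer: 329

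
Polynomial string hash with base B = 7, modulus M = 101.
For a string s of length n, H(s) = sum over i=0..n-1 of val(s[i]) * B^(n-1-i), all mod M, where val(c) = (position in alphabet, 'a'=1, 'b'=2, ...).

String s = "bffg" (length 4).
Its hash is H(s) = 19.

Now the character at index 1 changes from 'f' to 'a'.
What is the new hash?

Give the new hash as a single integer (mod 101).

val('f') = 6, val('a') = 1
Position k = 1, exponent = n-1-k = 2
B^2 mod M = 7^2 mod 101 = 49
Delta = (1 - 6) * 49 mod 101 = 58
New hash = (19 + 58) mod 101 = 77

Answer: 77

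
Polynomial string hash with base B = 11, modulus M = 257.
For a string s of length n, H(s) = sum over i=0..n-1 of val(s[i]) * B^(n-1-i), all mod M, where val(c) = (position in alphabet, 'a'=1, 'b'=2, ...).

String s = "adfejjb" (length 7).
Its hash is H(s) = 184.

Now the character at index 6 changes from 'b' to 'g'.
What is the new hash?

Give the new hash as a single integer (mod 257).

val('b') = 2, val('g') = 7
Position k = 6, exponent = n-1-k = 0
B^0 mod M = 11^0 mod 257 = 1
Delta = (7 - 2) * 1 mod 257 = 5
New hash = (184 + 5) mod 257 = 189

Answer: 189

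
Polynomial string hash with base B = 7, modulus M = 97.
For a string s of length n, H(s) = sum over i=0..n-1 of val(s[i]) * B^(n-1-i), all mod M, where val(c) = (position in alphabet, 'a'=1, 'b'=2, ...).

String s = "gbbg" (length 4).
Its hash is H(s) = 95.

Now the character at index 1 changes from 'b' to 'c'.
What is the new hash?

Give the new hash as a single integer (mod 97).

val('b') = 2, val('c') = 3
Position k = 1, exponent = n-1-k = 2
B^2 mod M = 7^2 mod 97 = 49
Delta = (3 - 2) * 49 mod 97 = 49
New hash = (95 + 49) mod 97 = 47

Answer: 47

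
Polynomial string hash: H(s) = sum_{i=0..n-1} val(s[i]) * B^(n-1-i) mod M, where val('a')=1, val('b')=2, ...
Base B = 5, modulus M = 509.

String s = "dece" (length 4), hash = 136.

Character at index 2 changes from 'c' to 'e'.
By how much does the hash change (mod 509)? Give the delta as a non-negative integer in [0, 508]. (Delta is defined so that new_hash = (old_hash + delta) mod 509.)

Delta formula: (val(new) - val(old)) * B^(n-1-k) mod M
  val('e') - val('c') = 5 - 3 = 2
  B^(n-1-k) = 5^1 mod 509 = 5
  Delta = 2 * 5 mod 509 = 10

Answer: 10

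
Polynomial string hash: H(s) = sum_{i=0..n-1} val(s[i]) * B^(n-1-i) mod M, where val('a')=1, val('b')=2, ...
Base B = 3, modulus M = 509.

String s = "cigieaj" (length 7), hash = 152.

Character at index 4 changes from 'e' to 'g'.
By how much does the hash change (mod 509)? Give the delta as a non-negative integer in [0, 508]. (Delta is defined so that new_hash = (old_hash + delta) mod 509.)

Delta formula: (val(new) - val(old)) * B^(n-1-k) mod M
  val('g') - val('e') = 7 - 5 = 2
  B^(n-1-k) = 3^2 mod 509 = 9
  Delta = 2 * 9 mod 509 = 18

Answer: 18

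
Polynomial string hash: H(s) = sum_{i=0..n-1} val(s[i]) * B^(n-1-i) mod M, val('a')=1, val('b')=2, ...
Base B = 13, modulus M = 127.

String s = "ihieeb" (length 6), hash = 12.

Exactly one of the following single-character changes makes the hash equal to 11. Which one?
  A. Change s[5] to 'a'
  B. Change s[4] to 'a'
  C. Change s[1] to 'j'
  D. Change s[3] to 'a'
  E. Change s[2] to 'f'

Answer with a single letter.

Option A: s[5]='b'->'a', delta=(1-2)*13^0 mod 127 = 126, hash=12+126 mod 127 = 11 <-- target
Option B: s[4]='e'->'a', delta=(1-5)*13^1 mod 127 = 75, hash=12+75 mod 127 = 87
Option C: s[1]='h'->'j', delta=(10-8)*13^4 mod 127 = 99, hash=12+99 mod 127 = 111
Option D: s[3]='e'->'a', delta=(1-5)*13^2 mod 127 = 86, hash=12+86 mod 127 = 98
Option E: s[2]='i'->'f', delta=(6-9)*13^3 mod 127 = 13, hash=12+13 mod 127 = 25

Answer: A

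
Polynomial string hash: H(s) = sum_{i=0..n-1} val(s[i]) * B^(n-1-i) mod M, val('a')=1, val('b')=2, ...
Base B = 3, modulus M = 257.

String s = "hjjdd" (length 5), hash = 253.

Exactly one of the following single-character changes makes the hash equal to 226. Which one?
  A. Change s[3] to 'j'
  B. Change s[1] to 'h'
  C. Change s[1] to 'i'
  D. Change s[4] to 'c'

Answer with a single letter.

Option A: s[3]='d'->'j', delta=(10-4)*3^1 mod 257 = 18, hash=253+18 mod 257 = 14
Option B: s[1]='j'->'h', delta=(8-10)*3^3 mod 257 = 203, hash=253+203 mod 257 = 199
Option C: s[1]='j'->'i', delta=(9-10)*3^3 mod 257 = 230, hash=253+230 mod 257 = 226 <-- target
Option D: s[4]='d'->'c', delta=(3-4)*3^0 mod 257 = 256, hash=253+256 mod 257 = 252

Answer: C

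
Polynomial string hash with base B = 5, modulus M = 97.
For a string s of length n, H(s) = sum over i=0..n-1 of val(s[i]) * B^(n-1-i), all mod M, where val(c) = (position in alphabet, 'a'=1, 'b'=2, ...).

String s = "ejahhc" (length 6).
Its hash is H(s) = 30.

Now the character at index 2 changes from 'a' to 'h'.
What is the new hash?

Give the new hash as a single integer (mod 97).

Answer: 32

Derivation:
val('a') = 1, val('h') = 8
Position k = 2, exponent = n-1-k = 3
B^3 mod M = 5^3 mod 97 = 28
Delta = (8 - 1) * 28 mod 97 = 2
New hash = (30 + 2) mod 97 = 32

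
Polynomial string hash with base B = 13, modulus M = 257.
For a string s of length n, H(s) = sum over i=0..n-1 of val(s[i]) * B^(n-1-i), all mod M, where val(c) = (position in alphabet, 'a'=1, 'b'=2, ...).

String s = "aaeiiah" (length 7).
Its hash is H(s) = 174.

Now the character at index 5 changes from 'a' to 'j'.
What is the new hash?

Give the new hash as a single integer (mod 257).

val('a') = 1, val('j') = 10
Position k = 5, exponent = n-1-k = 1
B^1 mod M = 13^1 mod 257 = 13
Delta = (10 - 1) * 13 mod 257 = 117
New hash = (174 + 117) mod 257 = 34

Answer: 34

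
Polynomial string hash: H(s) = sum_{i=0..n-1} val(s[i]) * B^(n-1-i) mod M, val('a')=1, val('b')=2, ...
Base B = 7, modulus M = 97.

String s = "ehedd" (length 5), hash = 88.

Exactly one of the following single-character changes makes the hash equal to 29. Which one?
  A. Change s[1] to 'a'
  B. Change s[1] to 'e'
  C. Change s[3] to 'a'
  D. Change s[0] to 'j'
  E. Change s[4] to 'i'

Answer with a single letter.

Option A: s[1]='h'->'a', delta=(1-8)*7^3 mod 97 = 24, hash=88+24 mod 97 = 15
Option B: s[1]='h'->'e', delta=(5-8)*7^3 mod 97 = 38, hash=88+38 mod 97 = 29 <-- target
Option C: s[3]='d'->'a', delta=(1-4)*7^1 mod 97 = 76, hash=88+76 mod 97 = 67
Option D: s[0]='e'->'j', delta=(10-5)*7^4 mod 97 = 74, hash=88+74 mod 97 = 65
Option E: s[4]='d'->'i', delta=(9-4)*7^0 mod 97 = 5, hash=88+5 mod 97 = 93

Answer: B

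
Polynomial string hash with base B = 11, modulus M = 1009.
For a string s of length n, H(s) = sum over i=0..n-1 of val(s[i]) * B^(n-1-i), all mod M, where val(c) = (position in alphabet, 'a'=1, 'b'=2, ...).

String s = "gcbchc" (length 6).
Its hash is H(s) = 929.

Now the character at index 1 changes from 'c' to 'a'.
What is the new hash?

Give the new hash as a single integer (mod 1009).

val('c') = 3, val('a') = 1
Position k = 1, exponent = n-1-k = 4
B^4 mod M = 11^4 mod 1009 = 515
Delta = (1 - 3) * 515 mod 1009 = 988
New hash = (929 + 988) mod 1009 = 908

Answer: 908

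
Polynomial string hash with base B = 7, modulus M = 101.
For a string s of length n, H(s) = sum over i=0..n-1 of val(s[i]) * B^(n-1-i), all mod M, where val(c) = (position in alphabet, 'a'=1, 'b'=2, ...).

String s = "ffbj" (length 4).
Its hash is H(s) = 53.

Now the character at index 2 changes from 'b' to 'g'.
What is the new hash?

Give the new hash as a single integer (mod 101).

val('b') = 2, val('g') = 7
Position k = 2, exponent = n-1-k = 1
B^1 mod M = 7^1 mod 101 = 7
Delta = (7 - 2) * 7 mod 101 = 35
New hash = (53 + 35) mod 101 = 88

Answer: 88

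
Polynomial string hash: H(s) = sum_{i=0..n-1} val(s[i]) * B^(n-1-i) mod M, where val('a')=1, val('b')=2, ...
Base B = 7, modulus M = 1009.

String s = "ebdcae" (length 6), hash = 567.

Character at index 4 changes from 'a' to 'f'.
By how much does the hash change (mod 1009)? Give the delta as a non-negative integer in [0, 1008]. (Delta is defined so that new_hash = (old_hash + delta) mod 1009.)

Answer: 35

Derivation:
Delta formula: (val(new) - val(old)) * B^(n-1-k) mod M
  val('f') - val('a') = 6 - 1 = 5
  B^(n-1-k) = 7^1 mod 1009 = 7
  Delta = 5 * 7 mod 1009 = 35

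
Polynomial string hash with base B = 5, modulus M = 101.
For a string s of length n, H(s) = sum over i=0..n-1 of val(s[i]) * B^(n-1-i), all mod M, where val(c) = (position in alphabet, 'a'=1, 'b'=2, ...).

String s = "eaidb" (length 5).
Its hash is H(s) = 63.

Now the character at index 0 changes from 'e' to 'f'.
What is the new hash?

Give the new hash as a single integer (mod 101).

Answer: 82

Derivation:
val('e') = 5, val('f') = 6
Position k = 0, exponent = n-1-k = 4
B^4 mod M = 5^4 mod 101 = 19
Delta = (6 - 5) * 19 mod 101 = 19
New hash = (63 + 19) mod 101 = 82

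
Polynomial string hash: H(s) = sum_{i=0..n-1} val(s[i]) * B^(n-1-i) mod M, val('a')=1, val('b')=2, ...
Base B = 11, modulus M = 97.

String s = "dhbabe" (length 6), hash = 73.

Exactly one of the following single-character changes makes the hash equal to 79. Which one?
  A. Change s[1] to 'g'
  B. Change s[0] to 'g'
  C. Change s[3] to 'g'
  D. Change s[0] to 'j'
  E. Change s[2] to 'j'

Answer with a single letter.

Answer: A

Derivation:
Option A: s[1]='h'->'g', delta=(7-8)*11^4 mod 97 = 6, hash=73+6 mod 97 = 79 <-- target
Option B: s[0]='d'->'g', delta=(7-4)*11^5 mod 97 = 93, hash=73+93 mod 97 = 69
Option C: s[3]='a'->'g', delta=(7-1)*11^2 mod 97 = 47, hash=73+47 mod 97 = 23
Option D: s[0]='d'->'j', delta=(10-4)*11^5 mod 97 = 89, hash=73+89 mod 97 = 65
Option E: s[2]='b'->'j', delta=(10-2)*11^3 mod 97 = 75, hash=73+75 mod 97 = 51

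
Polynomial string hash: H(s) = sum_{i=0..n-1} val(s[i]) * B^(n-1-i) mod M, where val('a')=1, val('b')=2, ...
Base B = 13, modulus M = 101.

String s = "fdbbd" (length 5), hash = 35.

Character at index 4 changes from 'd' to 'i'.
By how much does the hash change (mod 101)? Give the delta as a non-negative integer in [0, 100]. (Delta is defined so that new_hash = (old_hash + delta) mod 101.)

Delta formula: (val(new) - val(old)) * B^(n-1-k) mod M
  val('i') - val('d') = 9 - 4 = 5
  B^(n-1-k) = 13^0 mod 101 = 1
  Delta = 5 * 1 mod 101 = 5

Answer: 5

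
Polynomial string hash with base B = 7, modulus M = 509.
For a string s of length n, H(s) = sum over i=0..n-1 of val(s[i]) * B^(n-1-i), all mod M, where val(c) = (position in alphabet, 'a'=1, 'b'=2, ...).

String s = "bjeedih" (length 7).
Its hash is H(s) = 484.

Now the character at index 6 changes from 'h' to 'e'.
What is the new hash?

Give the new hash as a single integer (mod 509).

Answer: 481

Derivation:
val('h') = 8, val('e') = 5
Position k = 6, exponent = n-1-k = 0
B^0 mod M = 7^0 mod 509 = 1
Delta = (5 - 8) * 1 mod 509 = 506
New hash = (484 + 506) mod 509 = 481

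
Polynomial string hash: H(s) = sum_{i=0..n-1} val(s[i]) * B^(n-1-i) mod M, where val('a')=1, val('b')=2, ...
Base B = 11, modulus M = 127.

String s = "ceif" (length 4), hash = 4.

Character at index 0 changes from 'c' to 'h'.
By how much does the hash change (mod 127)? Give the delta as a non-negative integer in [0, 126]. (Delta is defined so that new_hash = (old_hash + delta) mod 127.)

Delta formula: (val(new) - val(old)) * B^(n-1-k) mod M
  val('h') - val('c') = 8 - 3 = 5
  B^(n-1-k) = 11^3 mod 127 = 61
  Delta = 5 * 61 mod 127 = 51

Answer: 51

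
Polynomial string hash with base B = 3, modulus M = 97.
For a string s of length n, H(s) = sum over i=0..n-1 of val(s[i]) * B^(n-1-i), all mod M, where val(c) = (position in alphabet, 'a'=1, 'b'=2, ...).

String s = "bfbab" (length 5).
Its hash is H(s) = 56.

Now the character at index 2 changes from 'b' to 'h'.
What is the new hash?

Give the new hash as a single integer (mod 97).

val('b') = 2, val('h') = 8
Position k = 2, exponent = n-1-k = 2
B^2 mod M = 3^2 mod 97 = 9
Delta = (8 - 2) * 9 mod 97 = 54
New hash = (56 + 54) mod 97 = 13

Answer: 13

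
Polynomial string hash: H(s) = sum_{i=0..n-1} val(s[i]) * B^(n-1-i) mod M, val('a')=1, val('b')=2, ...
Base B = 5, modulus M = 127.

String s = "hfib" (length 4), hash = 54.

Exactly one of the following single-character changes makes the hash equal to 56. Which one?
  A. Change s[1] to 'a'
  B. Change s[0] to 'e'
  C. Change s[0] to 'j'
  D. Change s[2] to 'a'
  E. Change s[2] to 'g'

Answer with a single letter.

Option A: s[1]='f'->'a', delta=(1-6)*5^2 mod 127 = 2, hash=54+2 mod 127 = 56 <-- target
Option B: s[0]='h'->'e', delta=(5-8)*5^3 mod 127 = 6, hash=54+6 mod 127 = 60
Option C: s[0]='h'->'j', delta=(10-8)*5^3 mod 127 = 123, hash=54+123 mod 127 = 50
Option D: s[2]='i'->'a', delta=(1-9)*5^1 mod 127 = 87, hash=54+87 mod 127 = 14
Option E: s[2]='i'->'g', delta=(7-9)*5^1 mod 127 = 117, hash=54+117 mod 127 = 44

Answer: A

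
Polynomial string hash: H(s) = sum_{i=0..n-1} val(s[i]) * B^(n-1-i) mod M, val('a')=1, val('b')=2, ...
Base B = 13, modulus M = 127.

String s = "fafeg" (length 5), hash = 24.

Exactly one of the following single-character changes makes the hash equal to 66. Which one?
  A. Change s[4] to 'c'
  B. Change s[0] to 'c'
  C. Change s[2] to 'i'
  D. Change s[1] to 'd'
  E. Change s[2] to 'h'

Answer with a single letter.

Answer: B

Derivation:
Option A: s[4]='g'->'c', delta=(3-7)*13^0 mod 127 = 123, hash=24+123 mod 127 = 20
Option B: s[0]='f'->'c', delta=(3-6)*13^4 mod 127 = 42, hash=24+42 mod 127 = 66 <-- target
Option C: s[2]='f'->'i', delta=(9-6)*13^2 mod 127 = 126, hash=24+126 mod 127 = 23
Option D: s[1]='a'->'d', delta=(4-1)*13^3 mod 127 = 114, hash=24+114 mod 127 = 11
Option E: s[2]='f'->'h', delta=(8-6)*13^2 mod 127 = 84, hash=24+84 mod 127 = 108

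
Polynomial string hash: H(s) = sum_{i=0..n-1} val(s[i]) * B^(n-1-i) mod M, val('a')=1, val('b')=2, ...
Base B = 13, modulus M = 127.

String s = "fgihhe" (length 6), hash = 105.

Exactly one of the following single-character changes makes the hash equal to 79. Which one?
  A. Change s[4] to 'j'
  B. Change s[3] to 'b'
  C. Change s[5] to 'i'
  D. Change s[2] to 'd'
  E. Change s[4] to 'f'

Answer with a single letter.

Option A: s[4]='h'->'j', delta=(10-8)*13^1 mod 127 = 26, hash=105+26 mod 127 = 4
Option B: s[3]='h'->'b', delta=(2-8)*13^2 mod 127 = 2, hash=105+2 mod 127 = 107
Option C: s[5]='e'->'i', delta=(9-5)*13^0 mod 127 = 4, hash=105+4 mod 127 = 109
Option D: s[2]='i'->'d', delta=(4-9)*13^3 mod 127 = 64, hash=105+64 mod 127 = 42
Option E: s[4]='h'->'f', delta=(6-8)*13^1 mod 127 = 101, hash=105+101 mod 127 = 79 <-- target

Answer: E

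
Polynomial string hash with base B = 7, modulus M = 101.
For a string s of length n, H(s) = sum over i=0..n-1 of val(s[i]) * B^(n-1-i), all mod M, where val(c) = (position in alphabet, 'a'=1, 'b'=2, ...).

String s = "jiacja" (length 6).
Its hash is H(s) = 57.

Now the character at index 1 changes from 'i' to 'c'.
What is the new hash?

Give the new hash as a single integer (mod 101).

val('i') = 9, val('c') = 3
Position k = 1, exponent = n-1-k = 4
B^4 mod M = 7^4 mod 101 = 78
Delta = (3 - 9) * 78 mod 101 = 37
New hash = (57 + 37) mod 101 = 94

Answer: 94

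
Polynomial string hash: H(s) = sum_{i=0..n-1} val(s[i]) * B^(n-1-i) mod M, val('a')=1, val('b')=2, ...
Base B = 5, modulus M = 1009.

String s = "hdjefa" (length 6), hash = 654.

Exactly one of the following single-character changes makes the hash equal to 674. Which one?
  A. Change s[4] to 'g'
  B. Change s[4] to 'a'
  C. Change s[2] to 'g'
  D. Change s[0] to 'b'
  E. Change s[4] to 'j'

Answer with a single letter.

Option A: s[4]='f'->'g', delta=(7-6)*5^1 mod 1009 = 5, hash=654+5 mod 1009 = 659
Option B: s[4]='f'->'a', delta=(1-6)*5^1 mod 1009 = 984, hash=654+984 mod 1009 = 629
Option C: s[2]='j'->'g', delta=(7-10)*5^3 mod 1009 = 634, hash=654+634 mod 1009 = 279
Option D: s[0]='h'->'b', delta=(2-8)*5^5 mod 1009 = 421, hash=654+421 mod 1009 = 66
Option E: s[4]='f'->'j', delta=(10-6)*5^1 mod 1009 = 20, hash=654+20 mod 1009 = 674 <-- target

Answer: E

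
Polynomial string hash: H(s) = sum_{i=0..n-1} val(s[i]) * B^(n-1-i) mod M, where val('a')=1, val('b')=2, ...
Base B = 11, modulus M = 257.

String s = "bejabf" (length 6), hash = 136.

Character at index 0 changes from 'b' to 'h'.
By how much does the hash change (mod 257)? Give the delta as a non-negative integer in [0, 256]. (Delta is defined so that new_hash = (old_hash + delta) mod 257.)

Delta formula: (val(new) - val(old)) * B^(n-1-k) mod M
  val('h') - val('b') = 8 - 2 = 6
  B^(n-1-k) = 11^5 mod 257 = 169
  Delta = 6 * 169 mod 257 = 243

Answer: 243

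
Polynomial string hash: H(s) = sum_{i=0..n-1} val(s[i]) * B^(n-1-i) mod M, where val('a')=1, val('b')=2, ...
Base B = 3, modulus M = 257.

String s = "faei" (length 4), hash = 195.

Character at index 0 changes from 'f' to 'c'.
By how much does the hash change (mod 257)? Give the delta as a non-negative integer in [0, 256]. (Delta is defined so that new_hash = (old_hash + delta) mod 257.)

Delta formula: (val(new) - val(old)) * B^(n-1-k) mod M
  val('c') - val('f') = 3 - 6 = -3
  B^(n-1-k) = 3^3 mod 257 = 27
  Delta = -3 * 27 mod 257 = 176

Answer: 176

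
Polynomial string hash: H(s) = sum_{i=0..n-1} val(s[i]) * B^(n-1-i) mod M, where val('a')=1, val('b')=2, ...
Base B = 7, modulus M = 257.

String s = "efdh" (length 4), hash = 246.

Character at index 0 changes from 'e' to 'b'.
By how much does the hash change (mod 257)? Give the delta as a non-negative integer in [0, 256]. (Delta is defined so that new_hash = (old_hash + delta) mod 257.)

Delta formula: (val(new) - val(old)) * B^(n-1-k) mod M
  val('b') - val('e') = 2 - 5 = -3
  B^(n-1-k) = 7^3 mod 257 = 86
  Delta = -3 * 86 mod 257 = 256

Answer: 256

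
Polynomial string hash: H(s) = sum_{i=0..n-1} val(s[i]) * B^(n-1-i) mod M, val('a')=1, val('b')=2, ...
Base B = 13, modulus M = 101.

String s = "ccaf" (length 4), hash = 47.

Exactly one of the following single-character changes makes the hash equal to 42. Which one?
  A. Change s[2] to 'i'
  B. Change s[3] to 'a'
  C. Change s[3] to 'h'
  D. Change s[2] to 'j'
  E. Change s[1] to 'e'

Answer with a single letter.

Answer: B

Derivation:
Option A: s[2]='a'->'i', delta=(9-1)*13^1 mod 101 = 3, hash=47+3 mod 101 = 50
Option B: s[3]='f'->'a', delta=(1-6)*13^0 mod 101 = 96, hash=47+96 mod 101 = 42 <-- target
Option C: s[3]='f'->'h', delta=(8-6)*13^0 mod 101 = 2, hash=47+2 mod 101 = 49
Option D: s[2]='a'->'j', delta=(10-1)*13^1 mod 101 = 16, hash=47+16 mod 101 = 63
Option E: s[1]='c'->'e', delta=(5-3)*13^2 mod 101 = 35, hash=47+35 mod 101 = 82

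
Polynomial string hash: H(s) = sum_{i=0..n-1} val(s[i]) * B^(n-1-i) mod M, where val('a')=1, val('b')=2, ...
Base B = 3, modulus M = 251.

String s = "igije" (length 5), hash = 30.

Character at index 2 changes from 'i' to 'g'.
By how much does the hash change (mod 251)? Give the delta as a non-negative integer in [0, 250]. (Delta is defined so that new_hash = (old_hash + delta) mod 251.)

Answer: 233

Derivation:
Delta formula: (val(new) - val(old)) * B^(n-1-k) mod M
  val('g') - val('i') = 7 - 9 = -2
  B^(n-1-k) = 3^2 mod 251 = 9
  Delta = -2 * 9 mod 251 = 233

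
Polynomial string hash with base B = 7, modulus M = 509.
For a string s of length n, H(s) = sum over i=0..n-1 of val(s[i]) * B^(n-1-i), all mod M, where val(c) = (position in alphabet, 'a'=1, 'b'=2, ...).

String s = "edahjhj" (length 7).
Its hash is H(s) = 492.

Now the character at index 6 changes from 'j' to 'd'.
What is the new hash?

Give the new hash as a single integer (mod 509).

val('j') = 10, val('d') = 4
Position k = 6, exponent = n-1-k = 0
B^0 mod M = 7^0 mod 509 = 1
Delta = (4 - 10) * 1 mod 509 = 503
New hash = (492 + 503) mod 509 = 486

Answer: 486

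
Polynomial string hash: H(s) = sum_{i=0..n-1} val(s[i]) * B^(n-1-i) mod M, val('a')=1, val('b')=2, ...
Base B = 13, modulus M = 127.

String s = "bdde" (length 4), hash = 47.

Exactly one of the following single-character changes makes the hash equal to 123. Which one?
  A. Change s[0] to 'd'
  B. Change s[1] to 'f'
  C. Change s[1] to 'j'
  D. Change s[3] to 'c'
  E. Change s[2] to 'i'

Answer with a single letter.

Answer: A

Derivation:
Option A: s[0]='b'->'d', delta=(4-2)*13^3 mod 127 = 76, hash=47+76 mod 127 = 123 <-- target
Option B: s[1]='d'->'f', delta=(6-4)*13^2 mod 127 = 84, hash=47+84 mod 127 = 4
Option C: s[1]='d'->'j', delta=(10-4)*13^2 mod 127 = 125, hash=47+125 mod 127 = 45
Option D: s[3]='e'->'c', delta=(3-5)*13^0 mod 127 = 125, hash=47+125 mod 127 = 45
Option E: s[2]='d'->'i', delta=(9-4)*13^1 mod 127 = 65, hash=47+65 mod 127 = 112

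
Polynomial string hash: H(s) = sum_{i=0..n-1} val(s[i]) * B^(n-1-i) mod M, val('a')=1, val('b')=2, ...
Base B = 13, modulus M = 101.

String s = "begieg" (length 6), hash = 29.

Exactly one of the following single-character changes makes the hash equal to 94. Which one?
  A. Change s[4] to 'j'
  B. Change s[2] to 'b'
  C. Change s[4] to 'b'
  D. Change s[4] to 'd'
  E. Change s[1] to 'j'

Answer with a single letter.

Answer: A

Derivation:
Option A: s[4]='e'->'j', delta=(10-5)*13^1 mod 101 = 65, hash=29+65 mod 101 = 94 <-- target
Option B: s[2]='g'->'b', delta=(2-7)*13^3 mod 101 = 24, hash=29+24 mod 101 = 53
Option C: s[4]='e'->'b', delta=(2-5)*13^1 mod 101 = 62, hash=29+62 mod 101 = 91
Option D: s[4]='e'->'d', delta=(4-5)*13^1 mod 101 = 88, hash=29+88 mod 101 = 16
Option E: s[1]='e'->'j', delta=(10-5)*13^4 mod 101 = 92, hash=29+92 mod 101 = 20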